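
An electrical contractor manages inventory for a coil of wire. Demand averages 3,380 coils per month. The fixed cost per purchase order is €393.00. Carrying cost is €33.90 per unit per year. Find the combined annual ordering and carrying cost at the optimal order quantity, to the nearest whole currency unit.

Annual demand D = 3,380 × 12 = 40,560.
EOQ = √(2DS/H) = √(2 × 40,560 × 393 / 33.9) ≈ 969.75.
At Q*, ordering cost (D/Q*)S equals holding cost (Q*/2)H, each = √(DSH/2).
Minimum total = √(2DSH) = √(2 × 40,560 × 393 × 33.9) ≈ 32874.571.

TC* ≈ €32,875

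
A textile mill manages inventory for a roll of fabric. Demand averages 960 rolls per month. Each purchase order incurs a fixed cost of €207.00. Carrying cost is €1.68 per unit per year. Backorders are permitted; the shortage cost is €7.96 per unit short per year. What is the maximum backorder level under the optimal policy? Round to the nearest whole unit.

S* ≈ 323 rolls

Annual demand D = 960 × 12 = 11,520.
With planned backorders, Q* = √(2DS/H) · √((H+B)/B).
√(2DS/H) = √(2 × 11,520 × 207 / 1.68) = 1684.891.
√((H+B)/B) = √((1.68+7.96)/7.96) = 1.1005.
Q* ≈ 1854.188.
S* = Q* · H/(H+B) = 1854.188 × 1.68/9.64 ≈ 323.136.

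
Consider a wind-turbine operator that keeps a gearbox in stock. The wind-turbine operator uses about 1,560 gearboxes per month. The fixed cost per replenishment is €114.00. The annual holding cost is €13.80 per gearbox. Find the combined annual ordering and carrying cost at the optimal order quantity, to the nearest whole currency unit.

TC* ≈ €7,675

Annual demand D = 1,560 × 12 = 18,720.
Q* = √(2DS/H) = √(2 × 18,720 × 114 / 13.8) ≈ 556.14.
At Q*, ordering cost (D/Q*)S equals holding cost (Q*/2)H, each = √(DSH/2).
Minimum total = √(2DSH) = √(2 × 18,720 × 114 × 13.8) ≈ 7674.673.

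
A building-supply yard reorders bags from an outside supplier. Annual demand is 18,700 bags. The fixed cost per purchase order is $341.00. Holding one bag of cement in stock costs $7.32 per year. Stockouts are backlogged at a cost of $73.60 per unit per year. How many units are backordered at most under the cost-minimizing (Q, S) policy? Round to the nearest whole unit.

With planned backorders, Q* = √(2DS/H) · √((H+B)/B).
√(2DS/H) = √(2 × 18,700 × 341 / 7.32) = 1319.950.
√((H+B)/B) = √((7.32+73.6)/73.6) = 1.0485.
Q* ≈ 1384.033.
S* = Q* · H/(H+B) = 1384.033 × 7.32/80.92 ≈ 125.199.

S* ≈ 125 bags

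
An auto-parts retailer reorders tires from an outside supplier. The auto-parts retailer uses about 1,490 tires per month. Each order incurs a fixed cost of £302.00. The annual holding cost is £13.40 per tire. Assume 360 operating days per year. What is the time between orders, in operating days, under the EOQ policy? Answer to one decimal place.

Annual demand D = 1,490 × 12 = 17,880.
EOQ = √(2DS/H) = √(2 × 17,880 × 302 / 13.4) ≈ 897.74.
Cycle time = Q*/D × 360 = 897.74 / 17,880 × 360 ≈ 18.075 days.

T ≈ 18.1 days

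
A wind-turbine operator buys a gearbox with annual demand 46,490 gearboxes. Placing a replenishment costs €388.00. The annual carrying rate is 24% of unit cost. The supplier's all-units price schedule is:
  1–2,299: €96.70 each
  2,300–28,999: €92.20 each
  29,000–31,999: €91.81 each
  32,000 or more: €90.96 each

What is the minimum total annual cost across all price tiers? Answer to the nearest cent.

TC* ≈ €4,319,667.86

Holding cost per unit per year at price C is H = 0.24·C.
For each price level, check whether its EOQ is feasible; otherwise the best quantity at that price is the breakpoint.
EOQ at €96.70 = 1246.8 (feasible in tier 1): TC = 46,490×€96.70 + (46,490/1246.8)×388 + (1246.8/2)×0.24×€96.70 = €4,524,518.40.
EOQ at €92.20 = 1276.8 < 2300, so use break Q=2300: TC = 46,490×€92.20 + (46,490/2300.0)×388 + (2300.0/2)×0.24×€92.20 = €4,319,667.86.
EOQ at €91.81 = 1279.6 < 29000, so use break Q=29000: TC = 46,490×€91.81 + (46,490/29000.0)×388 + (29000.0/2)×0.24×€91.81 = €4,588,367.70.
EOQ at €90.96 = 1285.5 < 32000, so use break Q=32000: TC = 46,490×€90.96 + (46,490/32000.0)×388 + (32000.0/2)×0.24×€90.96 = €4,578,580.49.
Lowest total cost among the candidates is at Q = 2300.0.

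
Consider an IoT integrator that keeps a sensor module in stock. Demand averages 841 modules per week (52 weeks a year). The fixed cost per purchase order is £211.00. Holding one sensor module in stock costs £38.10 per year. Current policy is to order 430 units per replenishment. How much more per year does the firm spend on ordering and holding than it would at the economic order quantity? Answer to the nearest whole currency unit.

Extra cost ≈ £3,134 per year

Annual demand D = 841 × 52 = 43,732.
EOQ = √(2DS/H) = √(2 × 43,732 × 211 / 38.1) ≈ 695.97.
Cost at Q* = (D/Q*)S + (Q*/2)H = √(2DSH) ≈ £26,516.63.
Cost at Q = 430: (43,732/430)×211 + (430/2)×38.1 = £21,459.19 + £8,191.50 = £29,650.69.
Excess = £29,650.69 − £26,516.63 = £3,134.06.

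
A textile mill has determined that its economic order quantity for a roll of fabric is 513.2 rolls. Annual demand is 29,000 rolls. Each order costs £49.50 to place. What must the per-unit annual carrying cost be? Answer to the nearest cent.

H ≈ £10.90

The basic EOQ model gives Q* = √(2DS/H); rearrange for the unknown.
From Q* = √(2DS/H): H = 2DS / Q*² = 2 × 29,000 × 49.5 / 513.2² = 10.9008.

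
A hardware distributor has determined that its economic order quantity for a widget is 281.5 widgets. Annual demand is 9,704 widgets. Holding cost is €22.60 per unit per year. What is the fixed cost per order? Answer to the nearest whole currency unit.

S ≈ €92

The basic EOQ model gives Q* = √(2DS/H); rearrange for the unknown.
From Q* = √(2DS/H): S = Q*²H / (2D) = 281.5² × 22.6 / (2 × 9,704) = 92.2751.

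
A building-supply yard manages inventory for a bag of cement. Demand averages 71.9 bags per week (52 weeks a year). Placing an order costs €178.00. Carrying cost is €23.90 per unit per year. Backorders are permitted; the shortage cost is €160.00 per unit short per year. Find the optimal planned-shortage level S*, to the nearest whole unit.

S* ≈ 33 bags

Annual demand D = 71.9 × 52 = 3,738.8.
With planned backorders, Q* = √(2DS/H) · √((H+B)/B).
√(2DS/H) = √(2 × 3,738.8 × 178 / 23.9) = 235.989.
√((H+B)/B) = √((23.9+160)/160) = 1.0721.
Q* ≈ 253.001.
S* = Q* · H/(H+B) = 253.001 × 23.9/183.9 ≈ 32.881.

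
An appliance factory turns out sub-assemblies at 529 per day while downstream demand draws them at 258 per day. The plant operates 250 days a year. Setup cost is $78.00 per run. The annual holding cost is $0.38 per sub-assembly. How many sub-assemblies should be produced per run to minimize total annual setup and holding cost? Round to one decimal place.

Annual demand D = 258 × 250 = 64,500.
Production build-up factor (1 − d/p) = 1 − 258/529 = 0.5123.
Q* = √(2DS / (H(1 − d/p))) = √(2 × 64,500 × 78 / (0.38 × 0.5123)).
= √(10,062,000 / 0.1947) ≈ 7189.415.

Q* ≈ 7,189.4 sub-assemblies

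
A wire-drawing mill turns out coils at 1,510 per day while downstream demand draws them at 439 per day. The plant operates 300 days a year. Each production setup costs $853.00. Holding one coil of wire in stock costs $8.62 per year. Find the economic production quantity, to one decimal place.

Annual demand D = 439 × 300 = 131,700.
Production build-up factor (1 − d/p) = 1 − 439/1,510 = 0.7093.
Q* = √(2DS / (H(1 − d/p))) = √(2 × 131,700 × 853 / (8.62 × 0.7093)).
= √(224,680,200 / 6.1139) ≈ 6062.092.

Q* ≈ 6,062.1 coils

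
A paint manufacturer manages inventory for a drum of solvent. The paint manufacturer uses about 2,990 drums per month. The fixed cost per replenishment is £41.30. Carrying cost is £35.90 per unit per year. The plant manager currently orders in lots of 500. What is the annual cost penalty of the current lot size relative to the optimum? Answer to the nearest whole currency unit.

Extra cost ≈ £1,624 per year

Annual demand D = 2,990 × 12 = 35,880.
EOQ = √(2DS/H) = √(2 × 35,880 × 41.3 / 35.9) ≈ 287.32.
Cost at Q* = (D/Q*)S + (Q*/2)H = √(2DSH) ≈ £10,314.86.
Cost at Q = 500: (35,880/500)×41.3 + (500/2)×35.9 = £2,963.69 + £8,975.00 = £11,938.69.
Excess = £11,938.69 − £10,314.86 = £1,623.82.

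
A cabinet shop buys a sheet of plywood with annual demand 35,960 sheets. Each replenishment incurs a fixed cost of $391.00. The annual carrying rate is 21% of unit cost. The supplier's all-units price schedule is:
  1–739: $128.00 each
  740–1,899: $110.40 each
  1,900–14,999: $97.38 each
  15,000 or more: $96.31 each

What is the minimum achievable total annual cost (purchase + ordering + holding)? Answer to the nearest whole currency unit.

Holding cost per unit per year at price C is H = 0.21·C.
Evaluate total cost at each tier's feasible EOQ or, if the EOQ is below the tier, at the tier's minimum quantity.
Tier 1 ($128.00): EOQ = 1022.8 exceeds tier's upper bound 739, so this tier is dominated.
EOQ at $110.40 = 1101.3 (feasible in tier 2): TC = 35,960×$110.40 + (35,960/1101.3)×391 + (1101.3/2)×0.21×$110.40 = $3,995,517.33.
EOQ at $97.38 = 1172.7 < 1900, so use break Q=1900: TC = 35,960×$97.38 + (35,960/1900.0)×391 + (1900.0/2)×0.21×$97.38 = $3,528,612.30.
EOQ at $96.31 = 1179.1 < 15000, so use break Q=15000: TC = 35,960×$96.31 + (35,960/15000.0)×391 + (15000.0/2)×0.21×$96.31 = $3,615,933.21.
Lowest total cost among the candidates is at Q = 1900.0.

TC* ≈ $3,528,612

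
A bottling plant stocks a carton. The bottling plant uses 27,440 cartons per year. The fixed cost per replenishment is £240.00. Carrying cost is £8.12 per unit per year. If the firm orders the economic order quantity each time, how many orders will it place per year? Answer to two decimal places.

EOQ = √(2DS/H) = √(2 × 27,440 × 240 / 8.12) ≈ 1273.60.
Orders per year = D / Q* = 27,440 / 1273.60 ≈ 21.545.

N ≈ 21.55 orders per year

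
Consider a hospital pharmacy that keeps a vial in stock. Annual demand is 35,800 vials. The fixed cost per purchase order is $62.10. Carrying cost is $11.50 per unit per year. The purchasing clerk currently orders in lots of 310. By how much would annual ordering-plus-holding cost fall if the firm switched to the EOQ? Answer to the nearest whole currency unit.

EOQ = √(2DS/H) = √(2 × 35,800 × 62.1 / 11.5) ≈ 621.80.
Cost at Q* = (D/Q*)S + (Q*/2)H = √(2DSH) ≈ $7,150.74.
Cost at Q = 310: (35,800/310)×62.1 + (310/2)×11.5 = $7,171.55 + $1,782.50 = $8,954.05.
Excess = $8,954.05 − $7,150.74 = $1,803.30.

Extra cost ≈ $1,803 per year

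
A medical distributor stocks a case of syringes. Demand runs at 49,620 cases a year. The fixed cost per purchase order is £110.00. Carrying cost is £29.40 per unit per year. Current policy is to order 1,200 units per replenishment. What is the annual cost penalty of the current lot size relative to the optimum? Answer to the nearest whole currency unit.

EOQ = √(2DS/H) = √(2 × 49,620 × 110 / 29.4) ≈ 609.35.
Cost at Q* = (D/Q*)S + (Q*/2)H = √(2DSH) ≈ £17,914.86.
Cost at Q = 1,200: (49,620/1,200)×110 + (1,200/2)×29.4 = £4,548.50 + £17,640.00 = £22,188.50.
Excess = £22,188.50 − £17,914.86 = £4,273.64.

Extra cost ≈ £4,274 per year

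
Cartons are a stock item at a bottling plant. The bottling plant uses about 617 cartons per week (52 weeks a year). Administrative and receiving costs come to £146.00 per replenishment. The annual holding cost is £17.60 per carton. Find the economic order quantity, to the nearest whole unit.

Annual demand D = 617 × 52 = 32,084.
EOQ = √(2DS / H) = √(2 × 32,084 × 146 / 17.6).
= √(9,368,528 / 17.6) = √532,302.7273 ≈ 729.591.

Q* ≈ 730 cartons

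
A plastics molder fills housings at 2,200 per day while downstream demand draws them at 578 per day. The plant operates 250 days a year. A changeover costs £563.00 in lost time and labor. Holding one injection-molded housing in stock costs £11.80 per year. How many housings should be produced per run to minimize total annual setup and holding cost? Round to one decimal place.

Q* ≈ 4,324.6 housings

Annual demand D = 578 × 250 = 144,500.
Production build-up factor (1 − d/p) = 1 − 578/2,200 = 0.7373.
Q* = √(2DS / (H(1 − d/p))) = √(2 × 144,500 × 563 / (11.8 × 0.7373)).
= √(162,707,000 / 8.6998) ≈ 4324.621.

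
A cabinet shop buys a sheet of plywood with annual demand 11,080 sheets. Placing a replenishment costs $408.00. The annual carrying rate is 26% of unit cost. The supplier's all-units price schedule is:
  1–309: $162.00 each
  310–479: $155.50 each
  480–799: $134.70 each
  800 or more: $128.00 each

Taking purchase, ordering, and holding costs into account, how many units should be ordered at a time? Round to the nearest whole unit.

Q* ≈ 800 sheets

Holding cost per unit per year at price C is H = 0.26·C.
For each price level, check whether its EOQ is feasible; otherwise the best quantity at that price is the breakpoint.
Tier 1 ($162.00): EOQ = 463.3 exceeds tier's upper bound 309, so this tier is dominated.
EOQ at $155.50 = 472.9 (feasible in tier 2): TC = 11,080×$155.50 + (11,080/472.9)×408 + (472.9/2)×0.26×$155.50 = $1,742,059.07.
EOQ at $134.70 = 508.1 (feasible in tier 3): TC = 11,080×$134.70 + (11,080/508.1)×408 + (508.1/2)×0.26×$134.70 = $1,510,270.49.
EOQ at $128.00 = 521.2 < 800, so use break Q=800: TC = 11,080×$128.00 + (11,080/800.0)×408 + (800.0/2)×0.26×$128.00 = $1,437,202.80.
Lowest total cost is $1,437,202.80 at Q = 800.0.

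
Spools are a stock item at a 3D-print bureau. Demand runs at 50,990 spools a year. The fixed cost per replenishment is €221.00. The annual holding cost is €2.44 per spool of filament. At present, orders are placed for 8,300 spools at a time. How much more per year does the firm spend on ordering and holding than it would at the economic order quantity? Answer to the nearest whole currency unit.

EOQ = √(2DS/H) = √(2 × 50,990 × 221 / 2.44) ≈ 3039.20.
Cost at Q* = (D/Q*)S + (Q*/2)H = √(2DSH) ≈ €7,415.64.
Cost at Q = 8,300: (50,990/8,300)×221 + (8,300/2)×2.44 = €1,357.69 + €10,126.00 = €11,483.69.
Excess = €11,483.69 − €7,415.64 = €4,068.05.

Extra cost ≈ €4,068 per year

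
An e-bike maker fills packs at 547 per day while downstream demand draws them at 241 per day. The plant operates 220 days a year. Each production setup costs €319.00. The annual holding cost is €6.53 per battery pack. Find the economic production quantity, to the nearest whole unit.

Annual demand D = 241 × 220 = 53,020.
Production build-up factor (1 − d/p) = 1 − 241/547 = 0.5594.
Q* = √(2DS / (H(1 − d/p))) = √(2 × 53,020 × 319 / (6.53 × 0.5594)).
= √(33,826,760 / 3.653) ≈ 3043.032.

Q* ≈ 3,043 packs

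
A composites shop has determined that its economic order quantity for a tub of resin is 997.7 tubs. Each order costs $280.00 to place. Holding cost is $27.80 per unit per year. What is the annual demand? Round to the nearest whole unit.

Squaring Q* = √(2DS/H) gives Q*² = 2DS/H.
From Q* = √(2DS/H): D = Q*²H / (2S) = 997.7² × 27.8 / (2 × 280) = 49414.763.

D ≈ 49,415 tubs per year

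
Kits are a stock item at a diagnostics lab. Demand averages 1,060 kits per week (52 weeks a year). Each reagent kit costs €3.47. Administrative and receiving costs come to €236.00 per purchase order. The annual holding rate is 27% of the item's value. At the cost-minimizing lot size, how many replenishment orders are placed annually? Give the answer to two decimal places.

N ≈ 10.46 orders per year

Annual demand D = 1,060 × 52 = 55,120.
Holding cost H = 0.27 × €3.47 = €0.9369 per unit per year.
The optimal lot size = √(2DS/H) = √(2 × 55,120 × 236 / 0.9369) ≈ 5269.62.
Orders per year = D / Q* = 55,120 / 5269.62 ≈ 10.460.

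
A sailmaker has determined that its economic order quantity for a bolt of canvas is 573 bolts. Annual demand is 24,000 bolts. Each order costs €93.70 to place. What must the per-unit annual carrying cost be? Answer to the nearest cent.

Squaring Q* = √(2DS/H) gives Q*² = 2DS/H.
From Q* = √(2DS/H): H = 2DS / Q*² = 2 × 24,000 × 93.7 / 573² = 13.6985.

H ≈ €13.70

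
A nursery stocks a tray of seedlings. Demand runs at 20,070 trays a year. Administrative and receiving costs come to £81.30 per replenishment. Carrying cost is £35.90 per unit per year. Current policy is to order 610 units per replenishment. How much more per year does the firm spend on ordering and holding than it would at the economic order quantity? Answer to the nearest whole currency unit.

EOQ = √(2DS/H) = √(2 × 20,070 × 81.3 / 35.9) ≈ 301.50.
Cost at Q* = (D/Q*)S + (Q*/2)H = √(2DSH) ≈ £10,823.84.
Cost at Q = 610: (20,070/610)×81.3 + (610/2)×35.9 = £2,674.90 + £10,949.50 = £13,624.40.
Excess = £13,624.40 − £10,823.84 = £2,800.57.

Extra cost ≈ £2,801 per year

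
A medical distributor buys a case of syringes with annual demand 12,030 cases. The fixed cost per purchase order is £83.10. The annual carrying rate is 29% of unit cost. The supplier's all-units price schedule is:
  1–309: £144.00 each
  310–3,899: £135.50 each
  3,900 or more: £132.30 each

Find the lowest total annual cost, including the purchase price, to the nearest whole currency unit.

TC* ≈ £1,639,381

Holding cost per unit per year at price C is H = 0.29·C.
For each price level, check whether its EOQ is feasible; otherwise the best quantity at that price is the breakpoint.
EOQ at £144.00 = 218.8 (feasible in tier 1): TC = 12,030×£144.00 + (12,030/218.8)×83.1 + (218.8/2)×0.29×£144.00 = £1,741,457.52.
EOQ at £135.50 = 225.6 < 310, so use break Q=310: TC = 12,030×£135.50 + (12,030/310.0)×83.1 + (310.0/2)×0.29×£135.50 = £1,639,380.54.
EOQ at £132.30 = 228.3 < 3900, so use break Q=3900: TC = 12,030×£132.30 + (12,030/3900.0)×83.1 + (3900.0/2)×0.29×£132.30 = £1,666,640.98.
Lowest total cost among the candidates is at Q = 310.0.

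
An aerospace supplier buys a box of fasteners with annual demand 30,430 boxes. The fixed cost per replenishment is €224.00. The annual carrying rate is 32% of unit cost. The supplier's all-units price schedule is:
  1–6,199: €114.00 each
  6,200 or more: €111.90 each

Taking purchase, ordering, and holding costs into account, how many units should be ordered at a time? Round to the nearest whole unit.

Holding cost per unit per year at price C is H = 0.32·C.
Evaluate total cost at each tier's feasible EOQ or, if the EOQ is below the tier, at the tier's minimum quantity.
EOQ at €114.00 = 611.3 (feasible in tier 1): TC = 30,430×€114.00 + (30,430/611.3)×224 + (611.3/2)×0.32×€114.00 = €3,491,320.64.
EOQ at €111.90 = 617.0 < 6200, so use break Q=6200: TC = 30,430×€111.90 + (30,430/6200.0)×224 + (6200.0/2)×0.32×€111.90 = €3,517,221.21.
Lowest total cost is €3,491,320.64 at Q = 611.3.

Q* ≈ 611 boxes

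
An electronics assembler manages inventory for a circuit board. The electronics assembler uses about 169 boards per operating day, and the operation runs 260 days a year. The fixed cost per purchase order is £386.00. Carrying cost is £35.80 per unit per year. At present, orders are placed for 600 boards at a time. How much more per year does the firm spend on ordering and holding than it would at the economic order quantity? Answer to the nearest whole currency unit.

Extra cost ≈ £4,160 per year

Annual demand D = 169 × 260 = 43,940.
EOQ = √(2DS/H) = √(2 × 43,940 × 386 / 35.8) ≈ 973.41.
Cost at Q* = (D/Q*)S + (Q*/2)H = √(2DSH) ≈ £34,848.19.
Cost at Q = 600: (43,940/600)×386 + (600/2)×35.8 = £28,268.07 + £10,740.00 = £39,008.07.
Excess = £39,008.07 − £34,848.19 = £4,159.88.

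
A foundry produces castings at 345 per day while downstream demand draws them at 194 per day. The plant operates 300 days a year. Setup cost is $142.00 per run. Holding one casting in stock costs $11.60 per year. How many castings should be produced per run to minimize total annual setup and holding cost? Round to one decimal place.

Annual demand D = 194 × 300 = 58,200.
Production build-up factor (1 − d/p) = 1 − 194/345 = 0.4377.
Q* = √(2DS / (H(1 − d/p))) = √(2 × 58,200 × 142 / (11.6 × 0.4377)).
= √(16,528,800 / 5.0771) ≈ 1804.317.

Q* ≈ 1,804.3 castings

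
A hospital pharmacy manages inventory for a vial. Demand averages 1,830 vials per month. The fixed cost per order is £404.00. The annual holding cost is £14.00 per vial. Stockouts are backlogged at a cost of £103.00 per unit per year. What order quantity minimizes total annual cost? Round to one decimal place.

Q* ≈ 1,199.9 vials

Annual demand D = 1,830 × 12 = 21,960.
With planned backorders, Q* = √(2DS/H) · √((H+B)/B).
√(2DS/H) = √(2 × 21,960 × 404 / 14) = 1125.791.
√((H+B)/B) = √((14+103)/103) = 1.0658.
Q* ≈ 1199.864.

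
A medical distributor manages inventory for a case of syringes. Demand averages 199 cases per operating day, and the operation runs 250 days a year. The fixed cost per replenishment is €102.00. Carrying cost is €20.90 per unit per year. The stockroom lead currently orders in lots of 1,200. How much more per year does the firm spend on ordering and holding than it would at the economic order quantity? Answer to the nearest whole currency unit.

Annual demand D = 199 × 250 = 49,750.
EOQ = √(2DS/H) = √(2 × 49,750 × 102 / 20.9) ≈ 696.85.
Cost at Q* = (D/Q*)S + (Q*/2)H = √(2DSH) ≈ €14,564.14.
Cost at Q = 1,200: (49,750/1,200)×102 + (1,200/2)×20.9 = €4,228.75 + €12,540.00 = €16,768.75.
Excess = €16,768.75 − €14,564.14 = €2,204.61.

Extra cost ≈ €2,205 per year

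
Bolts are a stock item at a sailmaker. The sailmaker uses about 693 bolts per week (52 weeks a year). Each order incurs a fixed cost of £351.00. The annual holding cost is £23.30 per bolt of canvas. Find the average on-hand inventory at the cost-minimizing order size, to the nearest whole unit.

Average inventory ≈ 521 bolts

Annual demand D = 693 × 52 = 36,036.
EOQ = √(2DS/H) = √(2 × 36,036 × 351 / 23.3) ≈ 1041.98.
Average inventory = Q*/2 ≈ 1041.98 / 2 = 520.989.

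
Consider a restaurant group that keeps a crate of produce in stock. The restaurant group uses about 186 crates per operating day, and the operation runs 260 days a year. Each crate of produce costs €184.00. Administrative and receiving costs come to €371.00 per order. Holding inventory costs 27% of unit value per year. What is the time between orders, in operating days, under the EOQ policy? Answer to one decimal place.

T ≈ 4.6 days

Annual demand D = 186 × 260 = 48,360.
Holding cost H = 0.27 × €184.00 = €49.6800 per unit per year.
The optimal lot size = √(2DS/H) = √(2 × 48,360 × 371 / 49.68) ≈ 849.87.
Cycle time = Q*/D × 260 = 849.87 / 48,360 × 260 ≈ 4.569 days.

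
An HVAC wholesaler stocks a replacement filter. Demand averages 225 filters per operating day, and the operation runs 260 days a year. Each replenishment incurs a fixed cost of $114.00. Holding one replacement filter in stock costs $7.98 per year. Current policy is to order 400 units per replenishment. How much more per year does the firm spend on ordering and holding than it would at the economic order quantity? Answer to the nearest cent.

Extra cost ≈ $7,951.66 per year

Annual demand D = 225 × 260 = 58,500.
EOQ = √(2DS/H) = √(2 × 58,500 × 114 / 7.98) ≈ 1292.84.
Cost at Q* = (D/Q*)S + (Q*/2)H = √(2DSH) ≈ $10,316.84.
Cost at Q = 400: (58,500/400)×114 + (400/2)×7.98 = $16,672.50 + $1,596.00 = $18,268.50.
Excess = $18,268.50 − $10,316.84 = $7,951.66.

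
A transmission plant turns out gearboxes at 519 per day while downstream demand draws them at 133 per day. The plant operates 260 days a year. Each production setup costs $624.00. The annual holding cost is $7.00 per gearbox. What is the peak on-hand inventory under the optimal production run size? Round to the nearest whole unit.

I_max ≈ 2,141 gearboxes

Annual demand D = 133 × 260 = 34,580.
Production build-up factor (1 − d/p) = 1 − 133/519 = 0.7437.
Q* = √(2DS / (H(1 − d/p))) = √(2 × 34,580 × 624 / (7 × 0.7437)).
= √(43,155,840 / 5.2062) ≈ 2879.127.
Maximum inventory = Q*(1 − d/p) = 2879.127 × 0.7437 ≈ 2141.316.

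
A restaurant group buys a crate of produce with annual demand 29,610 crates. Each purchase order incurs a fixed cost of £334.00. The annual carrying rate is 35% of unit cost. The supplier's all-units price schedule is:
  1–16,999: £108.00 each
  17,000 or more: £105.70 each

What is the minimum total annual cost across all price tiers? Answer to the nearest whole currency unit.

TC* ≈ £3,225,223

Holding cost per unit per year at price C is H = 0.35·C.
For each price level, check whether its EOQ is feasible; otherwise the best quantity at that price is the breakpoint.
EOQ at £108.00 = 723.4 (feasible in tier 1): TC = 29,610×£108.00 + (29,610/723.4)×334 + (723.4/2)×0.35×£108.00 = £3,225,223.45.
EOQ at £105.70 = 731.2 < 17000, so use break Q=17000: TC = 29,610×£105.70 + (29,610/17000.0)×334 + (17000.0/2)×0.35×£105.70 = £3,444,816.25.
Lowest total cost among the candidates is at Q = 723.4.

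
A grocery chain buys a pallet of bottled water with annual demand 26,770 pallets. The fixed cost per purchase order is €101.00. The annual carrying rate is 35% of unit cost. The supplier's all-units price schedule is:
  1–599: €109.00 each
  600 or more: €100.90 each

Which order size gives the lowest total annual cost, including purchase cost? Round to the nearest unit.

Q* ≈ 600 pallets

Holding cost per unit per year at price C is H = 0.35·C.
Candidates are each tier's EOQ (if it falls in that tier) and each price-break quantity.
EOQ at €109.00 = 376.5 (feasible in tier 1): TC = 26,770×€109.00 + (26,770/376.5)×101 + (376.5/2)×0.35×€109.00 = €2,932,293.07.
EOQ at €100.90 = 391.3 < 600, so use break Q=600: TC = 26,770×€100.90 + (26,770/600.0)×101 + (600.0/2)×0.35×€100.90 = €2,716,193.78.
Lowest total cost is €2,716,193.78 at Q = 600.0.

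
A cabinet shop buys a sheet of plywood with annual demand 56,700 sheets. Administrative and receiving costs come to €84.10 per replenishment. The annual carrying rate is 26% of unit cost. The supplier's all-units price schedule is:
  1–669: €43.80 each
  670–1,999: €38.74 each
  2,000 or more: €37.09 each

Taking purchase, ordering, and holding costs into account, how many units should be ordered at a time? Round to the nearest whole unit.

Holding cost per unit per year at price C is H = 0.26·C.
For each price level, check whether its EOQ is feasible; otherwise the best quantity at that price is the breakpoint.
Tier 1 (€43.80): EOQ = 915.1 exceeds tier's upper bound 669, so this tier is dominated.
EOQ at €38.74 = 973.1 (feasible in tier 2): TC = 56,700×€38.74 + (56,700/973.1)×84.1 + (973.1/2)×0.26×€38.74 = €2,206,359.01.
EOQ at €37.09 = 994.5 < 2000, so use break Q=2000: TC = 56,700×€37.09 + (56,700/2000.0)×84.1 + (2000.0/2)×0.26×€37.09 = €2,115,030.63.
Lowest total cost is €2,115,030.63 at Q = 2000.0.

Q* ≈ 2,000 sheets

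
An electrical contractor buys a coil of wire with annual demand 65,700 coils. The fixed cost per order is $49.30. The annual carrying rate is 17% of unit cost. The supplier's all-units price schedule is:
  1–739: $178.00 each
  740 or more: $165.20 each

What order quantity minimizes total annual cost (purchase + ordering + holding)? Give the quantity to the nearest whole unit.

Q* ≈ 740 coils

Holding cost per unit per year at price C is H = 0.17·C.
Candidates are each tier's EOQ (if it falls in that tier) and each price-break quantity.
EOQ at $178.00 = 462.7 (feasible in tier 1): TC = 65,700×$178.00 + (65,700/462.7)×49.3 + (462.7/2)×0.17×$178.00 = $11,708,600.89.
EOQ at $165.20 = 480.3 < 740, so use break Q=740: TC = 65,700×$165.20 + (65,700/740.0)×49.3 + (740.0/2)×0.17×$165.20 = $10,868,408.12.
Lowest total cost is $10,868,408.12 at Q = 740.0.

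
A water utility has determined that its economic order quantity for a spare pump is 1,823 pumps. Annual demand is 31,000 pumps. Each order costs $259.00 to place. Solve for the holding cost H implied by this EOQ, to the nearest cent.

Squaring Q* = √(2DS/H) gives Q*² = 2DS/H.
From Q* = √(2DS/H): H = 2DS / Q*² = 2 × 31,000 × 259 / 1,823² = 4.8319.

H ≈ $4.83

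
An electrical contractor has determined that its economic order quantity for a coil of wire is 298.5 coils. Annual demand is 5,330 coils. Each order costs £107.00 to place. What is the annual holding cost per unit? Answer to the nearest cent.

Invert the EOQ relation Q*² = 2DS/H.
From Q* = √(2DS/H): H = 2DS / Q*² = 2 × 5,330 × 107 / 298.5² = 12.8012.

H ≈ £12.80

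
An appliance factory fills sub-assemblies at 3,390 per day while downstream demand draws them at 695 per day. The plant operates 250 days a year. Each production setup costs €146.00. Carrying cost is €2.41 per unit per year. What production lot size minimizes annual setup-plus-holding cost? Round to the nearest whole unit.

Q* ≈ 5,146 sub-assemblies

Annual demand D = 695 × 250 = 173,750.
Production build-up factor (1 − d/p) = 1 − 695/3,390 = 0.7950.
Q* = √(2DS / (H(1 − d/p))) = √(2 × 173,750 × 146 / (2.41 × 0.7950)).
= √(50,735,000 / 1.9159) ≈ 5145.953.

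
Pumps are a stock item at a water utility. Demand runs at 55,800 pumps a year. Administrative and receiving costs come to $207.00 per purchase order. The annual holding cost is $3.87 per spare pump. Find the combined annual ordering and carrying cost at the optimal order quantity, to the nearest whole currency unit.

The optimal lot size = √(2DS/H) = √(2 × 55,800 × 207 / 3.87) ≈ 2443.22.
At Q*, ordering cost (D/Q*)S equals holding cost (Q*/2)H, each = √(DSH/2).
Minimum total = √(2DSH) = √(2 × 55,800 × 207 × 3.87) ≈ 9455.244.

TC* ≈ $9,455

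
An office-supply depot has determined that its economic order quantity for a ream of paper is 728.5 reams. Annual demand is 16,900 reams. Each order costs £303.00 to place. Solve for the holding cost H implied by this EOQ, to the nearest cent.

Invert the EOQ relation Q*² = 2DS/H.
From Q* = √(2DS/H): H = 2DS / Q*² = 2 × 16,900 × 303 / 728.5² = 19.2975.

H ≈ £19.30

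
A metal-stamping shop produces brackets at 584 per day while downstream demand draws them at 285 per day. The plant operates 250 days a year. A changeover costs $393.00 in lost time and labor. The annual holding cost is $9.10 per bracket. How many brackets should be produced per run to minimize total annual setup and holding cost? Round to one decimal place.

Q* ≈ 3,467.0 brackets

Annual demand D = 285 × 250 = 71,250.
Production build-up factor (1 − d/p) = 1 − 285/584 = 0.5120.
Q* = √(2DS / (H(1 − d/p))) = √(2 × 71,250 × 393 / (9.1 × 0.5120)).
= √(56,002,500 / 4.6591) ≈ 3467.000.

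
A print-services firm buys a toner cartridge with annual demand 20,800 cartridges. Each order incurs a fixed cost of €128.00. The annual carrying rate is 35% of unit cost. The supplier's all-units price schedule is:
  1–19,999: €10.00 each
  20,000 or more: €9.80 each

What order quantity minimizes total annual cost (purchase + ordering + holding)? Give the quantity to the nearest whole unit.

Holding cost per unit per year at price C is H = 0.35·C.
For each price level, check whether its EOQ is feasible; otherwise the best quantity at that price is the breakpoint.
EOQ at €10.00 = 1233.4 (feasible in tier 1): TC = 20,800×€10.00 + (20,800/1233.4)×128 + (1233.4/2)×0.35×€10.00 = €212,317.04.
EOQ at €9.80 = 1246.0 < 20000, so use break Q=20000: TC = 20,800×€9.80 + (20,800/20000.0)×128 + (20000.0/2)×0.35×€9.80 = €238,273.12.
Lowest total cost is €212,317.04 at Q = 1233.4.

Q* ≈ 1,233 cartridges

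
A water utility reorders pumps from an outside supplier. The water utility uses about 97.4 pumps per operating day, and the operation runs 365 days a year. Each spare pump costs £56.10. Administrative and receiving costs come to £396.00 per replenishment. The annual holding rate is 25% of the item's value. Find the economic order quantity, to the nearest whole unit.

Q* ≈ 1,417 pumps

Annual demand D = 97.4 × 365 = 35,551.
Holding cost H = 0.25 × £56.10 = £14.0250 per unit per year.
EOQ = √(2DS / H) = √(2 × 35,551 × 396 / 14.025).
= √(28,156,392 / 14.025) = √2,007,585.8824 ≈ 1416.893.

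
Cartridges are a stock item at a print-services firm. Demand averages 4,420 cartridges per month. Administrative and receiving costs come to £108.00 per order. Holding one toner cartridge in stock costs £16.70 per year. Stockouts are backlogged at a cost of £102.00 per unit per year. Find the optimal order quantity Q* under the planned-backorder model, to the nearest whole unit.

Q* ≈ 894 cartridges

Annual demand D = 4,420 × 12 = 53,040.
With planned backorders, Q* = √(2DS/H) · √((H+B)/B).
√(2DS/H) = √(2 × 53,040 × 108 / 16.7) = 828.267.
√((H+B)/B) = √((16.7+102)/102) = 1.0788.
Q* ≈ 893.502.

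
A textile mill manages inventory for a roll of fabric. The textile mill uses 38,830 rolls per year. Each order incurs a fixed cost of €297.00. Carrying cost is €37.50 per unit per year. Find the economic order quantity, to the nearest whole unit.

Q* ≈ 784 rolls

EOQ = √(2DS / H) = √(2 × 38,830 × 297 / 37.5).
= √(23,065,020 / 37.5) = √615,067.2 ≈ 784.262.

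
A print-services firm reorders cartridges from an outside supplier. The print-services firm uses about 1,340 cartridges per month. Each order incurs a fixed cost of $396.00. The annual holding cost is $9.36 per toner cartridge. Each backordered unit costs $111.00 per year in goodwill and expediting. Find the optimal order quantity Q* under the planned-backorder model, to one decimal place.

Annual demand D = 1,340 × 12 = 16,080.
With planned backorders, Q* = √(2DS/H) · √((H+B)/B).
√(2DS/H) = √(2 × 16,080 × 396 / 9.36) = 1166.454.
√((H+B)/B) = √((9.36+111)/111) = 1.0413.
Q* ≈ 1214.639.

Q* ≈ 1,214.6 cartridges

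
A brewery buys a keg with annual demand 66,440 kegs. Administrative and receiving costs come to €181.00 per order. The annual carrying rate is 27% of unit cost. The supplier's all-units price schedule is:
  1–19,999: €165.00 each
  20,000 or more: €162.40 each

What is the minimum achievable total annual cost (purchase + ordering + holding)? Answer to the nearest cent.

TC* ≈ €10,995,333.54

Holding cost per unit per year at price C is H = 0.27·C.
Evaluate total cost at each tier's feasible EOQ or, if the EOQ is below the tier, at the tier's minimum quantity.
EOQ at €165.00 = 734.8 (feasible in tier 1): TC = 66,440×€165.00 + (66,440/734.8)×181 + (734.8/2)×0.27×€165.00 = €10,995,333.54.
EOQ at €162.40 = 740.6 < 20000, so use break Q=20000: TC = 66,440×€162.40 + (66,440/20000.0)×181 + (20000.0/2)×0.27×€162.40 = €11,228,937.28.
Lowest total cost among the candidates is at Q = 734.8.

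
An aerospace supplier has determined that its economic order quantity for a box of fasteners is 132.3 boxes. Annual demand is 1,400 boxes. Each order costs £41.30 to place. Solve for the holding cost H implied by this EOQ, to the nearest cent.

H ≈ £6.61

The basic EOQ model gives Q* = √(2DS/H); rearrange for the unknown.
From Q* = √(2DS/H): H = 2DS / Q*² = 2 × 1,400 × 41.3 / 132.3² = 6.6068.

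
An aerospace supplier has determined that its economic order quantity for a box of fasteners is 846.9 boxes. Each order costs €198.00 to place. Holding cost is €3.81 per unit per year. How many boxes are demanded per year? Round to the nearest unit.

The basic EOQ model gives Q* = √(2DS/H); rearrange for the unknown.
From Q* = √(2DS/H): D = Q*²H / (2S) = 846.9² × 3.81 / (2 × 198) = 6900.714.

D ≈ 6,901 boxes per year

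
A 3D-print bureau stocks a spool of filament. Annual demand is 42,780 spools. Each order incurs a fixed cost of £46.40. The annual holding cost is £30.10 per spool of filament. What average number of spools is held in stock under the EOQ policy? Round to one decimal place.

EOQ = √(2DS/H) = √(2 × 42,780 × 46.4 / 30.1) ≈ 363.17.
Average inventory = Q*/2 ≈ 363.17 / 2 = 181.585.

Average inventory ≈ 181.6 spools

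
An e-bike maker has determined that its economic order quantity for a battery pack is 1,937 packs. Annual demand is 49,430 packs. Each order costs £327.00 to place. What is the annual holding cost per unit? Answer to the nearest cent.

Invert the EOQ relation Q*² = 2DS/H.
From Q* = √(2DS/H): H = 2DS / Q*² = 2 × 49,430 × 327 / 1,937² = 8.6161.

H ≈ £8.62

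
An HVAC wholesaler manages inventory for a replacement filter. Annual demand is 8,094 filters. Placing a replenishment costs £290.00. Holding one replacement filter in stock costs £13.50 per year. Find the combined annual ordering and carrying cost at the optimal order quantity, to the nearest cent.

TC* ≈ £7,960.91

The optimal lot size = √(2DS/H) = √(2 × 8,094 × 290 / 13.5) ≈ 589.70.
At Q*, ordering cost (D/Q*)S equals holding cost (Q*/2)H, each = √(DSH/2).
Minimum total = √(2DSH) = √(2 × 8,094 × 290 × 13.5) ≈ 7960.906.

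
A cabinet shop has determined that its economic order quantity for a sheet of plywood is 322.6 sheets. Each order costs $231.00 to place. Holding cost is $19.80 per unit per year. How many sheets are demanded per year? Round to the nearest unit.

D ≈ 4,460 sheets per year

The basic EOQ model gives Q* = √(2DS/H); rearrange for the unknown.
From Q* = √(2DS/H): D = Q*²H / (2S) = 322.6² × 19.8 / (2 × 231) = 4460.175.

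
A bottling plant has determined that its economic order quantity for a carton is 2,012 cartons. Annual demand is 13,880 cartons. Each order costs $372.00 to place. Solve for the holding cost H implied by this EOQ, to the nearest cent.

The basic EOQ model gives Q* = √(2DS/H); rearrange for the unknown.
From Q* = √(2DS/H): H = 2DS / Q*² = 2 × 13,880 × 372 / 2,012² = 2.5510.

H ≈ $2.55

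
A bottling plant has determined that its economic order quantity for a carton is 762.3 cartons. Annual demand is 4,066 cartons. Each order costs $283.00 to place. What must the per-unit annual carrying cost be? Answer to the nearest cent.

H ≈ $3.96

Invert the EOQ relation Q*² = 2DS/H.
From Q* = √(2DS/H): H = 2DS / Q*² = 2 × 4,066 × 283 / 762.3² = 3.9603.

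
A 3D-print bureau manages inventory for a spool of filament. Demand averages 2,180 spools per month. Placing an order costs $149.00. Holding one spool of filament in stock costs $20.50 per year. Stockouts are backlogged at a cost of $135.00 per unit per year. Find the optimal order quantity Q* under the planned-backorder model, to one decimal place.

Annual demand D = 2,180 × 12 = 26,160.
With planned backorders, Q* = √(2DS/H) · √((H+B)/B).
√(2DS/H) = √(2 × 26,160 × 149 / 20.5) = 616.666.
√((H+B)/B) = √((20.5+135)/135) = 1.0732.
Q* ≈ 661.833.

Q* ≈ 661.8 spools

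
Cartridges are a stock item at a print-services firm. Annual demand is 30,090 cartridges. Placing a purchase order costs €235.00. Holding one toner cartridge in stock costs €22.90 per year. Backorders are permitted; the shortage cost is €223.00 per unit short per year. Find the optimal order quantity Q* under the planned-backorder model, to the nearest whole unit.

Q* ≈ 825 cartridges

With planned backorders, Q* = √(2DS/H) · √((H+B)/B).
√(2DS/H) = √(2 × 30,090 × 235 / 22.9) = 785.855.
√((H+B)/B) = √((22.9+223)/223) = 1.0501.
Q* ≈ 825.219.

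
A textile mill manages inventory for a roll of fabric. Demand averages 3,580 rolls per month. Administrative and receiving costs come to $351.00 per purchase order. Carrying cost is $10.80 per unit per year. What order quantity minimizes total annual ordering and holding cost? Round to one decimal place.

Q* ≈ 1,671.0 rolls

Annual demand D = 3,580 × 12 = 42,960.
EOQ = √(2DS / H) = √(2 × 42,960 × 351 / 10.8).
= √(30,157,920 / 10.8) = √2,792,400 ≈ 1671.048.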